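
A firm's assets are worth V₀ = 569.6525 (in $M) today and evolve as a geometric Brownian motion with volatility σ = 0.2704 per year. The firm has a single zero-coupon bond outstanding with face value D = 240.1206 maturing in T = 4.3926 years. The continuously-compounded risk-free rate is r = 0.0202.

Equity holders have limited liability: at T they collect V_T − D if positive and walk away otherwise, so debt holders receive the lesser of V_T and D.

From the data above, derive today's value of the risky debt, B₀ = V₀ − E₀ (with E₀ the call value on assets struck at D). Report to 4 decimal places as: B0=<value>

B0=216.0055

With assets at 569.6525 and a single debt payment of 240.1206 at 4.3926 years:
d₁ = [ln(V₀/D) + (r + σ²/2)T] / (σ√T)
   = [ln(569.6525/240.1206) + (0.0202 + 0.5·0.2704²)·4.3926] / (0.2704·√4.3926)
   = [0.863885 + 0.249316] / 0.566719 = 1.964292
d₂ = d₁ − σ√T = 1.964292 − 0.566719 = 1.397573
N(d₁) = 0.975252,  N(d₂) = 0.918879,  e^(−rT) = 0.915092
E₀ = V₀·N(d₁) − D·e^(−rT)·N(d₂)
   = 569.6525·0.975252 − 240.1206·0.915092·0.918879 = 353.647032
B₀ = V₀ − E₀ = 569.6525 − 353.647032 = 216.005468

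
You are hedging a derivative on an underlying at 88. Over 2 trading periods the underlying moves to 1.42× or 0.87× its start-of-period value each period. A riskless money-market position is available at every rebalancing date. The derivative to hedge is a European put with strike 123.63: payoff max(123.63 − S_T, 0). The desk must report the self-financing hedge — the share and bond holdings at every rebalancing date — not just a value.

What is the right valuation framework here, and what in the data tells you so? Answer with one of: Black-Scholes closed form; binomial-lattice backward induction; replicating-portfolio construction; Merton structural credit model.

framework: replicating-portfolio construction

Key observation: the mandate to exhibit the hedge at every date and state singles out the replicating-portfolio construction on the 2-period tree with factors 1.42 and 0.87 from 88.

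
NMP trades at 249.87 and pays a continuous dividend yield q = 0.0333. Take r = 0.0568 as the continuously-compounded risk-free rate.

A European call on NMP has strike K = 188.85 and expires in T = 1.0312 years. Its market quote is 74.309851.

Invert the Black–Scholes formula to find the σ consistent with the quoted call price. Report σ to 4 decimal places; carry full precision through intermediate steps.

At σ = 0.4007 the Black–Scholes value reproduces the quote:
σ√T = 0.4007·√1.0312 = 0.406903
d₁ = (ln(S/K) + (r−q+σ²/2)T) / (σ√T) = (ln(249.87/188.85) + (0.0568−0.0333+0.4007²/2)·1.0312) / 0.406903 = (0.279988 + 0.107018) / 0.406903 = 0.951101
d₂ = d₁ − σ√T = 0.951101 − 0.406903 = 0.544198
e^{−rT} = 0.943110
e^{−qT} = 0.966244
N(d₁) = 0.829224,  N(d₂) = 0.706848
V = S·e^{−qT}·N(d₁) − K·e^{−rT}·N(d₂) = 200.203894 − 125.894043 = 74.309851 (the quoted price), and the Black–Scholes price is strictly increasing in σ, so σ is unique

sigma = 0.4007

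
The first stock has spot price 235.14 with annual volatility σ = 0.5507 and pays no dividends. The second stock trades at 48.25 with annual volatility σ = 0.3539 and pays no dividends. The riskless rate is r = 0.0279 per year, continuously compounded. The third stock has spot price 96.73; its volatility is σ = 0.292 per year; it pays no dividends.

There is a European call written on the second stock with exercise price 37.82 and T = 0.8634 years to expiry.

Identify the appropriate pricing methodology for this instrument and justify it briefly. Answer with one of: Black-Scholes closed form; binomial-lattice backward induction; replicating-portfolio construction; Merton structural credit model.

framework: Black-Scholes closed form

Key observation: a European-exercise option on the second stock struck at 37.82 — a GBM underlying with constant parameters — admits an analytic price: the data contain no early exercise, no discrete tree, no debt structure.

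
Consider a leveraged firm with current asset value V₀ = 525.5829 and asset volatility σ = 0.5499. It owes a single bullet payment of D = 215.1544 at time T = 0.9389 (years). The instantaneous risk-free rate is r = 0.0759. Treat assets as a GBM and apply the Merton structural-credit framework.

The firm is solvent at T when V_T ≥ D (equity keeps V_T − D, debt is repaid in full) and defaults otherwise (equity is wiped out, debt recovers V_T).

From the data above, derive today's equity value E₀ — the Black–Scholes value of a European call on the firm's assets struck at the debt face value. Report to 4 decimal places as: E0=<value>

Apply the equity-as-call identities (strike 215.1544, horizon 0.9389 years):
d₁ = [ln(V₀/D) + (r + σ²/2)T] / (σ√T)
   = [ln(525.5829/215.1544) + (0.0759 + 0.5·0.5499²)·0.9389] / (0.5499·√0.9389)
   = [0.893152 + 0.213220] / 0.532836 = 2.076384
d₂ = d₁ − σ√T = 2.076384 − 0.532836 = 1.543548
N(d₁) = 0.981071,  N(d₂) = 0.938651,  e^(−rT) = 0.931217
E₀ = V₀·N(d₁) − D·e^(−rT)·N(d₂)
   = 525.5829·0.981071 − 215.1544·0.931217·0.938651 = 327.570094

E0=327.5701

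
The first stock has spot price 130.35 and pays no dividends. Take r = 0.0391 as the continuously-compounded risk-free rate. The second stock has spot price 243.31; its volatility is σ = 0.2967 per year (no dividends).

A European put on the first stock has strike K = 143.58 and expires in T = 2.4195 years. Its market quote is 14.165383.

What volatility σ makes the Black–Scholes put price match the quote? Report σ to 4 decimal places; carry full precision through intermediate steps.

At σ = 0.1738 the Black–Scholes value reproduces the quote:
σ√T = 0.1738·√2.4195 = 0.270341
d₁ = (ln(S/K) + (r+σ²/2)T) / (σ√T) = (ln(130.35/143.58) + (0.0391+0.1738²/2)·2.4195) / 0.270341 = (-0.096669 + 0.131145) / 0.270341 = 0.127526
d₂ = d₁ − σ√T = 0.127526 − 0.270341 = -0.142816
e^{−rT} = 0.909735
N(−d₁) = 0.449262,  N(−d₂) = 0.556782
V = K·e^{−rT}·N(−d₂) − S·N(−d₁) = 72.726710 − 58.561327 = 14.165383 (the observed quote) — the price is monotone increasing in volatility, hence this σ is the only solution

sigma = 0.1738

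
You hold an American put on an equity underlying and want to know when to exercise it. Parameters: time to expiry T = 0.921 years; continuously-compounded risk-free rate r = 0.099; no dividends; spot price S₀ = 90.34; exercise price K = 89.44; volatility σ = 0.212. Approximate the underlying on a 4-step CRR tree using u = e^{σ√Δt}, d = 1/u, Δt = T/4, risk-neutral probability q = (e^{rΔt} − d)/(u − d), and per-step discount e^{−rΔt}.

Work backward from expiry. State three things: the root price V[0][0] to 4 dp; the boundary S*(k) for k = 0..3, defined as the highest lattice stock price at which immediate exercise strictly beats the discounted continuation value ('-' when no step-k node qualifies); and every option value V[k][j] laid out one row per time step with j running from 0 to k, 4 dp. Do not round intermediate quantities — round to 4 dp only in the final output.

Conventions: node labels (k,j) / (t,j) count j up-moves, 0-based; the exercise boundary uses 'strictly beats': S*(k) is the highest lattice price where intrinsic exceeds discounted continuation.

price = 4.0172
boundary = - - 73.7091 81.6020
tree:
4.0172
8.1539 1.2729
15.7309 3.1586 0.0000
22.8603 7.8380 0.0000 0.0000
29.3001 15.7309 0.0000 0.0000 0.0000

params: Δt=0.23025 u=1.10708 d=0.90328 q=0.58772 e^(-rΔt)=0.97746
t_4 payoffs: 29.3001 15.7309 0.0000 0.0000 0.0000
t_3: node(3,0) S=66.5797 payoff=22.8603 vs cont=20.8446 → 22.8603 [stop]  node(3,1) S=81.6020 payoff=7.8380 vs cont=6.3394 → 7.8380 [stop]  node(3,2) S=100.0137 payoff=0.0000 vs cont=0.0000 → 0.0000 [wait]  node(3,3) S=122.5796 payoff=0.0000 vs cont=0.0000 → 0.0000 [wait]  ⇒ S*(3)=81.6020
t_2: node(2,0) S=73.7091 payoff=15.7309 vs cont=13.7152 → 15.7309 [stop]  node(2,1) S=90.3400 payoff=0.0000 vs cont=3.1586 → 3.1586 [wait]  node(2,2) S=110.7233 payoff=0.0000 vs cont=0.0000 → 0.0000 [wait]  ⇒ S*(2)=73.7091
t_1: node(1,0) S=81.6020 payoff=7.8380 vs cont=8.1539 → 8.1539 [wait]  node(1,1) S=100.0137 payoff=0.0000 vs cont=1.2729 → 1.2729 [wait]  ⇒ S*(1)=-
t_0: node(0,0) S=90.3400 payoff=0.0000 vs cont=4.0172 → 4.0172 [wait]  ⇒ S*(0)=-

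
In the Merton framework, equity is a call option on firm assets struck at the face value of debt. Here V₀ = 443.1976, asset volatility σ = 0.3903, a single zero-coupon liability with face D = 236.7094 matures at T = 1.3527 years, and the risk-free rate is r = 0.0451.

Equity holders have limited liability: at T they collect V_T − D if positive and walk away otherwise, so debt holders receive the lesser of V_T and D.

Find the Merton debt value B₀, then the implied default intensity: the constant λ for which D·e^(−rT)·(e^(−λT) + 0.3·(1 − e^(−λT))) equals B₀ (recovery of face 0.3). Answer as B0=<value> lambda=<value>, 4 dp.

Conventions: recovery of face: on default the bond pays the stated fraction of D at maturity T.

Work the structural quantities from V₀ = 443.1976 against face 236.7094:
d₁ = [ln(V₀/D) + (r + σ²/2)T] / (σ√T)
   = [ln(443.1976/236.7094) + (0.0451 + 0.5·0.3903²)·1.3527] / (0.3903·√1.3527)
   = [0.627182 + 0.164038] / 0.453941 = 1.743003
d₂ = d₁ − σ√T = 1.743003 − 0.453941 = 1.289062
N(d₁) = 0.959333,  N(d₂) = 0.901312,  e^(−rT) = 0.940817
E₀ = V₀·N(d₁) − D·e^(−rT)·N(d₂)
   = 443.1976·0.959333 − 236.7094·0.940817·0.901312 = 224.451980
B₀ = V₀ − E₀ = 443.1976 − 224.451980 = 218.745620
e^(−λT) = (B₀·e^(rT)/D − 0.3)/(1 − 0.3) = (218.7456·1.062906/236.7094 − 0.3)/0.7 = 0.97463215
λ = −ln(0.97463215)/1.3527 = 0.018995

B0=218.7456 lambda=0.0190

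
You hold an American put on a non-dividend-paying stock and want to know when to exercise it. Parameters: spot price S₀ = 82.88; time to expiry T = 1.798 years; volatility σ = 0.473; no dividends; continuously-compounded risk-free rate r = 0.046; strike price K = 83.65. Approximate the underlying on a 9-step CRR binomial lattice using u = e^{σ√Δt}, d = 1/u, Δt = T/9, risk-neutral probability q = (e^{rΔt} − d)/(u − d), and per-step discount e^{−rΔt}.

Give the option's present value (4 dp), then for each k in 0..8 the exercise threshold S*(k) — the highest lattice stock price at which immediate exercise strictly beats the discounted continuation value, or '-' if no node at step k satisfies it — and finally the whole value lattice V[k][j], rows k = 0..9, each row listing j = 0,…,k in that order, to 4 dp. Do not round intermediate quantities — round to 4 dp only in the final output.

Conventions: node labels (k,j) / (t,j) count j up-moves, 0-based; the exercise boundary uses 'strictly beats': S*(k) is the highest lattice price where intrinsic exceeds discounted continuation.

price = 18.3882
boundary = - - - 43.9543 35.5783 43.9543 35.5783 43.9543 54.3022
tree:
18.3882
24.4633 11.8724
31.6462 16.8130 6.5126
39.6957 23.1560 9.9629 2.7347
48.0717 30.8810 14.8660 4.6080 0.6678
54.8516 39.6957 21.5095 7.6373 1.2692 0.0000
60.3394 48.0717 29.9428 12.3853 2.4123 0.0000 0.0000
64.7815 54.8516 39.6957 19.4906 4.5850 0.0000 0.0000 0.0000
68.3771 60.3394 48.0717 29.3478 8.7146 0.0000 0.0000 0.0000 0.0000
71.2876 64.7815 54.8516 39.6957 16.5637 0.0000 0.0000 0.0000 0.0000 0.0000

Δt=0.19978  u=1.23542  d=0.80944  q=0.46901  discount=0.99085
step 9 (expiry): payoffs max(K−S,0) = 71.2876 64.7815 54.8516 39.6957 16.5637 0.0000 0.0000 0.0000 0.0000 0.0000
step 8: (k=8,j=0): S=15.2729, K−S=68.3771, hold=67.6119 ⇒ V=68.3771 exercise | (k=8,j=1): S=23.3106, K−S=60.3394, hold=59.5742 ⇒ V=60.3394 exercise | (k=8,j=2): S=35.5783, K−S=48.0717, hold=47.3065 ⇒ V=48.0717 exercise | (k=8,j=3): S=54.3022, K−S=29.3478, hold=28.5826 ⇒ V=29.3478 exercise | (k=8,j=4): S=82.8800, K−S=0.7700, hold=8.7146 ⇒ V=8.7146 continue | (k=8,j=5): S=126.4975, K−S=0.0000, hold=0.0000 ⇒ V=0.0000 continue | (k=8,j=6): S=193.0698, K−S=0.0000, hold=0.0000 ⇒ V=0.0000 continue | (k=8,j=7): S=294.6772, K−S=0.0000, hold=0.0000 ⇒ V=0.0000 continue | (k=8,j=8): S=449.7580, K−S=0.0000, hold=0.0000 ⇒ V=0.0000 continue  boundary S*=54.3022
step 7: (k=7,j=0): S=18.8685, K−S=64.7815, hold=64.0163 ⇒ V=64.7815 exercise | (k=7,j=1): S=28.7984, K−S=54.8516, hold=54.0864 ⇒ V=54.8516 exercise | (k=7,j=2): S=43.9543, K−S=39.6957, hold=38.9305 ⇒ V=39.6957 exercise | (k=7,j=3): S=67.0863, K−S=16.5637, hold=19.4906 ⇒ V=19.4906 continue | (k=7,j=4): S=102.3920, K−S=0.0000, hold=4.5850 ⇒ V=4.5850 continue | (k=7,j=5): S=156.2781, K−S=0.0000, hold=0.0000 ⇒ V=0.0000 continue | (k=7,j=6): S=238.5231, K−S=0.0000, hold=0.0000 ⇒ V=0.0000 continue | (k=7,j=7): S=364.0514, K−S=0.0000, hold=0.0000 ⇒ V=0.0000 continue  boundary S*=43.9543
step 6: (k=6,j=0): S=23.3106, K−S=60.3394, hold=59.5742 ⇒ V=60.3394 exercise | (k=6,j=1): S=35.5783, K−S=48.0717, hold=47.3065 ⇒ V=48.0717 exercise | (k=6,j=2): S=54.3022, K−S=29.3478, hold=29.9428 ⇒ V=29.9428 continue | (k=6,j=3): S=82.8800, K−S=0.7700, hold=12.3853 ⇒ V=12.3853 continue | (k=6,j=4): S=126.4975, K−S=0.0000, hold=2.4123 ⇒ V=2.4123 continue | (k=6,j=5): S=193.0698, K−S=0.0000, hold=0.0000 ⇒ V=0.0000 continue | (k=6,j=6): S=294.6772, K−S=0.0000, hold=0.0000 ⇒ V=0.0000 continue  boundary S*=35.5783
step 5: (k=5,j=0): S=28.7984, K−S=54.8516, hold=54.0864 ⇒ V=54.8516 exercise | (k=5,j=1): S=43.9543, K−S=39.6957, hold=39.2070 ⇒ V=39.6957 exercise | (k=5,j=2): S=67.0863, K−S=16.5637, hold=21.5095 ⇒ V=21.5095 continue | (k=5,j=3): S=102.3920, K−S=0.0000, hold=7.6373 ⇒ V=7.6373 continue | (k=5,j=4): S=156.2781, K−S=0.0000, hold=1.2692 ⇒ V=1.2692 continue | (k=5,j=5): S=238.5231, K−S=0.0000, hold=0.0000 ⇒ V=0.0000 continue  boundary S*=43.9543
step 4: (k=4,j=0): S=35.5783, K−S=48.0717, hold=47.3065 ⇒ V=48.0717 exercise | (k=4,j=1): S=54.3022, K−S=29.3478, hold=30.8810 ⇒ V=30.8810 continue | (k=4,j=2): S=82.8800, K−S=0.7700, hold=14.8660 ⇒ V=14.8660 continue | (k=4,j=3): S=126.4975, K−S=0.0000, hold=4.6080 ⇒ V=4.6080 continue | (k=4,j=4): S=193.0698, K−S=0.0000, hold=0.6678 ⇒ V=0.6678 continue  boundary S*=35.5783
step 3: (k=3,j=0): S=43.9543, K−S=39.6957, hold=39.6430 ⇒ V=39.6957 exercise | (k=3,j=1): S=67.0863, K−S=16.5637, hold=23.1560 ⇒ V=23.1560 continue | (k=3,j=2): S=102.3920, K−S=0.0000, hold=9.9629 ⇒ V=9.9629 continue | (k=3,j=3): S=156.2781, K−S=0.0000, hold=2.7347 ⇒ V=2.7347 continue  boundary S*=43.9543
step 2: (k=2,j=0): S=54.3022, K−S=29.3478, hold=31.6462 ⇒ V=31.6462 continue | (k=2,j=1): S=82.8800, K−S=0.7700, hold=16.8130 ⇒ V=16.8130 continue | (k=2,j=2): S=126.4975, K−S=0.0000, hold=6.5126 ⇒ V=6.5126 continue  boundary S*=-
step 1: (k=1,j=0): S=67.0863, K−S=16.5637, hold=24.4633 ⇒ V=24.4633 continue | (k=1,j=1): S=102.3920, K−S=0.0000, hold=11.8724 ⇒ V=11.8724 continue  boundary S*=-
step 0: (k=0,j=0): S=82.8800, K−S=0.7700, hold=18.3882 ⇒ V=18.3882 continue  boundary S*=-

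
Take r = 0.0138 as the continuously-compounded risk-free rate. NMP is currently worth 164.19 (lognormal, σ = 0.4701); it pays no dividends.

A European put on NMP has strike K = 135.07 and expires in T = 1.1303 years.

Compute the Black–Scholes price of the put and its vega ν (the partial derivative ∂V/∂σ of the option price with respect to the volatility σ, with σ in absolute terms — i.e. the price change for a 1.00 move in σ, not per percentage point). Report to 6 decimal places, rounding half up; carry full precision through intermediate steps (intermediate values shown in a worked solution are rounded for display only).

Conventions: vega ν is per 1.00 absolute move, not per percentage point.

price = 16.221231
ν = 55.574036

σ√T = 0.4701·√1.1303 = 0.499789
d₁ = (ln(S/K) + (r+σ²/2)T) / (σ√T) = (ln(164.19/135.07) + (0.0138+0.4701²/2)·1.1303) / 0.499789 = (0.195231 + 0.140493) / 0.499789 = 0.671731
d₂ = d₁ − σ√T = 0.671731 − 0.499789 = 0.171941
e^{−rT} = 0.984523
N(−d₁) = 0.250878,  N(−d₂) = 0.431742
Put price V = K·e^{−rT}·N(−d₂) − S·N(−d₁) = 57.412811 − 41.191579 = 16.221231
φ(d₁) = (1/√(2π))·e^{−d₁²/2} = 0.318367
ν = S·φ(d₁)·√T = 55.574036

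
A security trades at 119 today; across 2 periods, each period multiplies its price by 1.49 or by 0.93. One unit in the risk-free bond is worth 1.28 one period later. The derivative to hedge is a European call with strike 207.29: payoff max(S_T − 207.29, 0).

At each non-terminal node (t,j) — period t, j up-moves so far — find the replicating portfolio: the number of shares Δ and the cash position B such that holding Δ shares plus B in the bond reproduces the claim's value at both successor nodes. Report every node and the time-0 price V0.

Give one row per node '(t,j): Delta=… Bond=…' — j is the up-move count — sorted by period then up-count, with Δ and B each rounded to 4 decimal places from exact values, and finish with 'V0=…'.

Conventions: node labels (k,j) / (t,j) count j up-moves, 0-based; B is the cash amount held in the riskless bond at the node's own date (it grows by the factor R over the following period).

(0,0): Delta=0.4169 Bond=-36.0480
(1,0): Delta=0.0000 Bond=0.0000
(1,1): Delta=0.5731 Bond=-73.8264
V0=13.5665

Under the risk-neutral measure, an up-move has probability p* = (R−d)/(u−d) = 0.6250 and values discount at R = 1.28.
At maturity the claim pays: V(2,0)=0.0000, V(2,1)=0.0000, V(2,2)=56.9019
Node (1,0) S=110.6700: V=(p*·0.0000+(1−p*)·0.0000)/1.28=0.0000; Δ=(0.0000−0.0000)/(164.8983−102.9231)=0.0000; B=V−Δ·S=0.0000
Node (1,1) S=177.3100: V=(p*·56.9019+(1−p*)·0.0000)/1.28=27.7841; Δ=(56.9019−0.0000)/(264.1919−164.8983)=0.5731; B=V−Δ·S=-73.8264
Node (0,0) S=119.0000: V=(p*·27.7841+(1−p*)·0.0000)/1.28=13.5665; Δ=(27.7841−0.0000)/(177.3100−110.6700)=0.4169; B=V−Δ·S=-36.0480
Check: Δ(0,0)·S0 + B(0,0) = 13.5665 = V0.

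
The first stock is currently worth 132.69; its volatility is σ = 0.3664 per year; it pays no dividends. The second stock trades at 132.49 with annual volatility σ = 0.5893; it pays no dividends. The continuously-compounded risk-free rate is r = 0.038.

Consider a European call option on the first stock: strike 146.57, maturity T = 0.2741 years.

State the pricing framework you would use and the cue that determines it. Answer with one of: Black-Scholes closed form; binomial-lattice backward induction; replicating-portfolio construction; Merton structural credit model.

framework: Black-Scholes closed form

Key observation: the strike-146.57 call on the first stock is European-exercise on a continuously-modelled lognormal underlying, so its value is a single closed-form evaluation.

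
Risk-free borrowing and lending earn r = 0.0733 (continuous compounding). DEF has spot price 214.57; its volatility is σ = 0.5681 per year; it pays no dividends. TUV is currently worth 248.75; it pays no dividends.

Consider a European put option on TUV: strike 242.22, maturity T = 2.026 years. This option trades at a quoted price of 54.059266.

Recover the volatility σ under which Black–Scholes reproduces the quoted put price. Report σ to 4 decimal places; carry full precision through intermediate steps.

At σ = 0.5734 the Black–Scholes value reproduces the quote:
σ√T = 0.5734·√2.026 = 0.816164
d₁ = (ln(S/K) + (r+σ²/2)T) / (σ√T) = (ln(248.75/242.22) + (0.0733+0.5734²/2)·2.026) / 0.816164 = (0.026602 + 0.481568) / 0.816164 = 0.622632
d₂ = d₁ − σ√T = 0.622632 − 0.816164 = -0.193532
e^{−rT} = 0.861995
N(−d₁) = 0.266763,  N(−d₂) = 0.576729
V = K·e^{−rT}·N(−d₂) − S·N(−d₁) = 120.416632 − 66.357366 = 54.059266 (the observed quote) — the price is monotone increasing in volatility, hence this σ is the only solution

sigma = 0.5734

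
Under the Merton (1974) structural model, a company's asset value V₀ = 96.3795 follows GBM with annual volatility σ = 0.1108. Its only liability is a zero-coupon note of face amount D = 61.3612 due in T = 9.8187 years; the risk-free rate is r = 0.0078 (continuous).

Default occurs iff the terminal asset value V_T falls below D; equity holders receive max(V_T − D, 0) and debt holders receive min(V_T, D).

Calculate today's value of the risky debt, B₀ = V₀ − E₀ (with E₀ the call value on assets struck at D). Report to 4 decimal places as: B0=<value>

Apply the equity-as-call identities (strike 61.3612, horizon 9.8187 years):
d₁ = [ln(V₀/D) + (r + σ²/2)T] / (σ√T)
   = [ln(96.3795/61.3612) + (0.0078 + 0.5·0.1108²)·9.8187] / (0.1108·√9.8187)
   = [0.451516 + 0.136856] / 0.347190 = 1.694670
d₂ = d₁ − σ√T = 1.694670 − 0.347190 = 1.347481
N(d₁) = 0.954931,  N(d₂) = 0.911087,  e^(−rT) = 0.926273
E₀ = V₀·N(d₁) − D·e^(−rT)·N(d₂)
   = 96.3795·0.954931 − 61.3612·0.926273·0.911087 = 40.252082
B₀ = V₀ − E₀ = 96.3795 − 40.252082 = 56.127418

B0=56.1274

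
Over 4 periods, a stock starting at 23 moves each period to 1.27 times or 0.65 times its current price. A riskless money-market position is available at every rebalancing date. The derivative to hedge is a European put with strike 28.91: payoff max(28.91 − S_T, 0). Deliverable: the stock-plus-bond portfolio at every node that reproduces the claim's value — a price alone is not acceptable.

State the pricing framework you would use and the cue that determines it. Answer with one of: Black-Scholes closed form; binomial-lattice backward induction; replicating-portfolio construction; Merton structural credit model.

framework: replicating-portfolio construction

Key observation: the deliverable is the dynamic trading strategy on the 4-step tree (spot 23, moves 1.27 and 0.65), so the valuation must go through the node-by-node replicating-portfolio solve.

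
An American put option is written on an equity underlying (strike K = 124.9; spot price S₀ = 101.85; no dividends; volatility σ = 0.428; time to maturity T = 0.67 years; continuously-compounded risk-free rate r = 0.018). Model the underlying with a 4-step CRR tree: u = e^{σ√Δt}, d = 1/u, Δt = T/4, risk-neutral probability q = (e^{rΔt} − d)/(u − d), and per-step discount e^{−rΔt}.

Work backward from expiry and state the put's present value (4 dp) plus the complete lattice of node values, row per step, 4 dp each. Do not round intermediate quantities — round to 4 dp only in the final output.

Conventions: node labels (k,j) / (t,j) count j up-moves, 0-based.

price = 29.7551
tree:
29.7551
40.7441 17.2997
53.1514 26.7276 6.5604
64.6802 39.4155 12.2970 0.0000
74.3565 53.1514 23.0500 0.0000 0.0000

Δt=0.16750  u=1.19144  d=0.83932  q=0.46490  discount=0.99699
step 4 (expiry): payoffs max(K−S,0) = 74.3565 53.1514 23.0500 0.0000 0.0000
k=3: (k=3,j=0): S=60.2198, K−S=64.6802, hold=64.3042 ⇒ V=64.6802 exercise | (k=3,j=1): S=85.4845, K−S=39.4155, hold=39.0395 ⇒ V=39.4155 exercise | (k=3,j=2): S=121.3486, K−S=3.5514, hold=12.2970 ⇒ V=12.2970 continue | (k=3,j=3): S=172.2593, K−S=0.0000, hold=0.0000 ⇒ V=0.0000 continue
k=2: (k=2,j=0): S=71.7486, K−S=53.1514, hold=52.7754 ⇒ V=53.1514 exercise | (k=2,j=1): S=101.8500, K−S=23.0500, hold=26.7276 ⇒ V=26.7276 continue | (k=2,j=2): S=144.5802, K−S=0.0000, hold=6.5604 ⇒ V=6.5604 continue
k=1: (k=1,j=0): S=85.4845, K−S=39.4155, hold=40.7441 ⇒ V=40.7441 continue | (k=1,j=1): S=121.3486, K−S=3.5514, hold=17.2997 ⇒ V=17.2997 continue
k=0: (k=0,j=0): S=101.8500, K−S=23.0500, hold=29.7551 ⇒ V=29.7551 continue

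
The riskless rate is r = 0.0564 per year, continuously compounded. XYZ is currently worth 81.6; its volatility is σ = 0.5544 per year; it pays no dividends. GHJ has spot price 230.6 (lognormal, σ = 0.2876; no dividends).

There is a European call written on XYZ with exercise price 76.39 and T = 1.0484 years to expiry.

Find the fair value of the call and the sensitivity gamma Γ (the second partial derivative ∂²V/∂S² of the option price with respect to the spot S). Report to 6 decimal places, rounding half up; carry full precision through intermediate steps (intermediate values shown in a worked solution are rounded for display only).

price = 22.363492
Γ = 0.007584

σ√T = 0.5544·√1.0484 = 0.567658
d₁ = (ln(S/K) + (r+σ²/2)T) / (σ√T) = (ln(81.6/76.39) + (0.0564+0.5544²/2)·1.0484) / 0.567658 = (0.065977 + 0.220248) / 0.567658 = 0.504221
d₂ = d₁ − σ√T = 0.504221 − 0.567658 = -0.063437
e^{−rT} = 0.942584
N(d₁) = 0.692947,  N(d₂) = 0.474709
Call price V = S·N(d₁) − K·e^{−rT}·N(d₂) = 56.544469 − 34.180976 = 22.363492
φ(d₁) = (1/√(2π))·e^{−d₁²/2} = 0.351320
Γ = φ(d₁) / (S·σ·√T) = 0.007584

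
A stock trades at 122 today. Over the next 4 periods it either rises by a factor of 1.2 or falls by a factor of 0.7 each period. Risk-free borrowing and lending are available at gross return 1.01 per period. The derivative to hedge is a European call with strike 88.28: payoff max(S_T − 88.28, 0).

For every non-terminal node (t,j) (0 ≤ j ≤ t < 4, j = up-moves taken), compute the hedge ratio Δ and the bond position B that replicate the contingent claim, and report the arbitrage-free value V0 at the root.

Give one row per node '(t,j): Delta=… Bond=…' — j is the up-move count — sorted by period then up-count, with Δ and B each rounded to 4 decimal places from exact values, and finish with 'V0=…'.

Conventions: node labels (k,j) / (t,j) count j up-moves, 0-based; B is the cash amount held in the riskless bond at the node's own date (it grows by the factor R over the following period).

Risk-neutral probability p* = (R−d)/(u−d) = (1.01−0.7)/(1.2−0.7) = 0.6200.
Terminal payoffs: V(4,0)=0.0000, V(4,1)=0.0000, V(4,2)=0.0000, V(4,3)=59.2912, V(4,4)=164.6992
  t=3,j=0: stock 41.8460 → up 50.2152 (V=0.0000), down 29.2922 (V=0.0000). Price 0.0000; hedge Δ=0.0000, bond B=0.0000.
  t=3,j=1: stock 71.7360 → up 86.0832 (V=0.0000), down 50.2152 (V=0.0000). Price 0.0000; hedge Δ=0.0000, bond B=0.0000.
  t=3,j=2: stock 122.9760 → up 147.5712 (V=59.2912), down 86.0832 (V=0.0000). Price 36.3966; hedge Δ=0.9643, bond B=-82.1858.
  t=3,j=3: stock 210.8160 → up 252.9792 (V=164.6992), down 147.5712 (V=59.2912). Price 123.4101; hedge Δ=1.0000, bond B=-87.4059.
  t=2,j=0: stock 59.7800 → up 71.7360 (V=0.0000), down 41.8460 (V=0.0000). Price 0.0000; hedge Δ=0.0000, bond B=0.0000.
  t=2,j=1: stock 102.4800 → up 122.9760 (V=36.3966), down 71.7360 (V=0.0000). Price 22.3425; hedge Δ=0.7103, bond B=-50.4507.
  t=2,j=2: stock 175.6800 → up 210.8160 (V=123.4101), down 122.9760 (V=36.3966). Price 89.4504; hedge Δ=0.9906, bond B=-84.5765.
  t=1,j=0: stock 85.4000 → up 102.4800 (V=22.3425), down 59.7800 (V=0.0000). Price 13.7152; hedge Δ=0.5232, bond B=-30.9697.
  t=1,j=1: stock 146.4000 → up 175.6800 (V=89.4504), down 102.4800 (V=22.3425). Price 63.3162; hedge Δ=0.9168, bond B=-70.8997.
  t=0,j=0: stock 122.0000 → up 146.4000 (V=63.3162), down 85.4000 (V=13.7152). Price 44.0276; hedge Δ=0.8131, bond B=-55.1746.
Check: Δ(0,0)·S0 + B(0,0) = 44.0276 = V0.

(0,0): Delta=0.8131 Bond=-55.1746
(1,0): Delta=0.5232 Bond=-30.9697
(1,1): Delta=0.9168 Bond=-70.8997
(2,0): Delta=0.0000 Bond=0.0000
(2,1): Delta=0.7103 Bond=-50.4507
(2,2): Delta=0.9906 Bond=-84.5765
(3,0): Delta=0.0000 Bond=0.0000
(3,1): Delta=0.0000 Bond=0.0000
(3,2): Delta=0.9643 Bond=-82.1858
(3,3): Delta=1.0000 Bond=-87.4059
V0=44.0276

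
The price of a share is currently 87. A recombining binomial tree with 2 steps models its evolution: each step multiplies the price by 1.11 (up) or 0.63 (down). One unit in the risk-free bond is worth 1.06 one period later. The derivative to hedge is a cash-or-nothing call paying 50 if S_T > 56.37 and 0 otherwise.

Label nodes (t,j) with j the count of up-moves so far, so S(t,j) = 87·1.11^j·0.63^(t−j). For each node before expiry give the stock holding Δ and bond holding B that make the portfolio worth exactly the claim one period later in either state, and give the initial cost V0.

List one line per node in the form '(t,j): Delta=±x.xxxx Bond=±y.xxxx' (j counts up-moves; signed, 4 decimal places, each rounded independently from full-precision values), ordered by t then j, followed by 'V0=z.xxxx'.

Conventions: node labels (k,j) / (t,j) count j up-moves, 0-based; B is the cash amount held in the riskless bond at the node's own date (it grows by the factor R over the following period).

(0,0): Delta=0.1177 Bond=33.7805
(1,0): Delta=1.9005 Bond=-61.9104
(1,1): Delta=0.0000 Bond=47.1698
V0=44.0170

Risk-neutral probability p* = (R−d)/(u−d) = (1.06−0.63)/(1.11−0.63) = 0.8958.
Terminal payoffs: V(2,0)=0.0000, V(2,1)=50.0000, V(2,2)=50.0000
  t=1,j=0: stock 54.8100 → up 60.8391 (V=50.0000), down 34.5303 (V=0.0000). Price 42.2563; hedge Δ=1.9005, bond B=-61.9104.
  t=1,j=1: stock 96.5700 → up 107.1927 (V=50.0000), down 60.8391 (V=50.0000). Price 47.1698; hedge Δ=0.0000, bond B=47.1698.
  t=0,j=0: stock 87.0000 → up 96.5700 (V=47.1698), down 54.8100 (V=42.2563). Price 44.0170; hedge Δ=0.1177, bond B=33.7805.
Verification: the root portfolio costs Δ(0,0)·S0 + B(0,0) = 44.0170, matching V0.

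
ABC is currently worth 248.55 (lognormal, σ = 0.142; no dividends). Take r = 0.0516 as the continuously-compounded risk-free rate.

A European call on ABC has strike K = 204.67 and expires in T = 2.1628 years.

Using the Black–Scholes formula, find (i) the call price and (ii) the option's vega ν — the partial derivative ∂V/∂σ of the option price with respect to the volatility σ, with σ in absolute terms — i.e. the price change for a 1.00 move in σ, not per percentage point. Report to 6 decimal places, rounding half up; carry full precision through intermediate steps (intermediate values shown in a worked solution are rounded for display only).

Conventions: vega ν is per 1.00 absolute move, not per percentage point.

σ√T = 0.142·√2.1628 = 0.208832
d₁ = (ln(S/K) + (r+σ²/2)T) / (σ√T) = (ln(248.55/204.67) + (0.0516+0.142²/2)·2.1628) / 0.208832 = (0.194245 + 0.133406) / 0.208832 = 1.568971
d₂ = d₁ − σ√T = 1.568971 − 0.208832 = 1.360139
e^{−rT} = 0.894402
N(d₁) = 0.941673,  N(d₂) = 0.913107
Call price V = S·N(d₁) − K·e^{−rT}·N(d₂) = 234.052735 − 167.150783 = 66.901952
φ(d₁) = (1/√(2π))·e^{−d₁²/2} = 0.116511
ν = S·φ(d₁)·√T = 42.587999

price = 66.901952
ν = 42.587999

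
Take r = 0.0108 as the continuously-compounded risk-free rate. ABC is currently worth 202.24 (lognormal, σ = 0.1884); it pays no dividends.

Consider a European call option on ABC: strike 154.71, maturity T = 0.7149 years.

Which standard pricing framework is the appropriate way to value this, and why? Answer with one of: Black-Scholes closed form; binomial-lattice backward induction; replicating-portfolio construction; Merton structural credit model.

framework: Black-Scholes closed form

Key observation: the instrument is a plain European call (strike 154.71) on a lognormal asset; the exact continuous-time formula applies directly.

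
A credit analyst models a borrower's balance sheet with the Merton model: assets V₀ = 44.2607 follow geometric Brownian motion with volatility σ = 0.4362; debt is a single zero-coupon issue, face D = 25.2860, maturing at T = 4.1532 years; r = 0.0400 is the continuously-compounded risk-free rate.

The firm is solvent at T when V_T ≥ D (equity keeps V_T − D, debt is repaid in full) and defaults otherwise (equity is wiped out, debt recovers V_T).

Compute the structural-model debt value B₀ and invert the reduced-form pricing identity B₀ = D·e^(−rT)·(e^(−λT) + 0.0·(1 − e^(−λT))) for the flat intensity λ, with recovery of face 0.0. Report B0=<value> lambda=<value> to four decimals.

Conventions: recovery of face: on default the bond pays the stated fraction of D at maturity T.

B0=18.4025 lambda=0.0365

Equity is a call on the firm's assets struck at D = 25.2860:
d₁ = [ln(V₀/D) + (r + σ²/2)T] / (σ√T)
   = [ln(44.2607/25.2860) + (0.0400 + 0.5·0.4362²)·4.1532] / (0.4362·√4.1532)
   = [0.559846 + 0.561244] / 0.888949 = 1.261140
d₂ = d₁ − σ√T = 1.261140 − 0.888949 = 0.372191
N(d₁) = 0.896371,  N(d₂) = 0.645125,  e^(−rT) = 0.846938
E₀ = V₀·N(d₁) − D·e^(−rT)·N(d₂)
   = 44.2607·0.896371 − 25.2860·0.846938·0.645125 = 25.858226
B₀ = V₀ − E₀ = 44.2607 − 25.858226 = 18.402474
e^(−λT) = (B₀·e^(rT)/D − 0)/(1 − 0) = (18.4025·1.180724/25.2860 − 0)/1 = 0.85930070
λ = −ln(0.85930070)/4.1532 = 0.036511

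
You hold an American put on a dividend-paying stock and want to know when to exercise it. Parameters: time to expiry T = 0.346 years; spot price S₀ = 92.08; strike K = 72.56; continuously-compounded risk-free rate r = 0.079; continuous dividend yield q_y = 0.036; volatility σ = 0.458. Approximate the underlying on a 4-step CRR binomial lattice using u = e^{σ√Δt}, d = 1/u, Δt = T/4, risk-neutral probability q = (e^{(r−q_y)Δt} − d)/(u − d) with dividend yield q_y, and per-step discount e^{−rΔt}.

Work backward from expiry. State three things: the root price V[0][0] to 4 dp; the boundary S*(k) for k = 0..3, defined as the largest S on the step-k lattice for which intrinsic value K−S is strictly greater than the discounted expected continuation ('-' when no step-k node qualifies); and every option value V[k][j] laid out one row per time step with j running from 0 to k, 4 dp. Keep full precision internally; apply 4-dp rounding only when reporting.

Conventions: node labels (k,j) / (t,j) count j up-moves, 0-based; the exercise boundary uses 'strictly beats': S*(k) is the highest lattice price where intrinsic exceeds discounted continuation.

params: Δt=0.08650 u=1.14420 d=0.87398 q=0.48017 e^(-rΔt)=0.99319
t_4 payoffs: 18.8365 2.2261 0.0000 0.0000 0.0000
t_3: node(3,0) S=61.4702 payoff=11.0898 vs cont=10.7868 → 11.0898 [stop]  node(3,1) S=80.4758 payoff=0.0000 vs cont=1.1493 → 1.1493 [wait]  node(3,2) S=105.3575 payoff=0.0000 vs cont=0.0000 → 0.0000 [wait]  node(3,3) S=137.9323 payoff=0.0000 vs cont=0.0000 → 0.0000 [wait]  ⇒ S*(3)=61.4702
t_2: node(2,0) S=70.3339 payoff=2.2261 vs cont=6.2737 → 6.2737 [wait]  node(2,1) S=92.0800 payoff=0.0000 vs cont=0.5934 → 0.5934 [wait]  node(2,2) S=120.5496 payoff=0.0000 vs cont=0.0000 → 0.0000 [wait]  ⇒ S*(2)=-
t_1: node(1,0) S=80.4758 payoff=0.0000 vs cont=3.5221 → 3.5221 [wait]  node(1,1) S=105.3575 payoff=0.0000 vs cont=0.3064 → 0.3064 [wait]  ⇒ S*(1)=-
t_0: node(0,0) S=92.0800 payoff=0.0000 vs cont=1.9645 → 1.9645 [wait]  ⇒ S*(0)=-

price = 1.9645
boundary = - - - 61.4702
tree:
1.9645
3.5221 0.3064
6.2737 0.5934 0.0000
11.0898 1.1493 0.0000 0.0000
18.8365 2.2261 0.0000 0.0000 0.0000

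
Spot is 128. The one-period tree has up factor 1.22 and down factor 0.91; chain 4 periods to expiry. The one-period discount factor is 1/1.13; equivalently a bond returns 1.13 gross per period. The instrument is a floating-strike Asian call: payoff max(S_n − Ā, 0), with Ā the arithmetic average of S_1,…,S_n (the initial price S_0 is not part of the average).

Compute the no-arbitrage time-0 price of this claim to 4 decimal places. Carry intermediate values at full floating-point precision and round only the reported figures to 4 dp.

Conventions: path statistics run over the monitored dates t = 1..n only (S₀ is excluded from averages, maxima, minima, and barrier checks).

price = 21.0993

No-arbitrage gives p* = (R−d)/(u−d) = 0.7097: enumerate every path, weight its payoff by its p*-probability, and discount by R^4.
Enumerate all 2^4 = 16 price paths (U = up ×1.22, D = down ×0.91); each path with k up-moves has probability p*^k·(1−p*)^(4−k).
DDDD: Ā=101.6775, payoff=0.0000, prob=0.007104
UDDD: Ā=136.3148, payoff=0.0000, prob=0.017366
DUDD: Ā=126.3948, payoff=0.0000, prob=0.017366
UUDD: Ā=169.4524, payoff=0.0000, prob=0.042451
DDUD: Ā=117.3676, payoff=0.3100, prob=0.017366
UDUD: Ā=157.3500, payoff=0.4156, prob=0.042451
DUUD: Ā=147.4300, payoff=10.3356, prob=0.042451
UUUD: Ā=197.6534, payoff=13.8565, prob=0.103768
DDDU: Ā=109.1529, payoff=8.5248, prob=0.017366
UDDU: Ā=146.3368, payoff=11.4288, prob=0.042451
DUDU: Ā=136.4168, payoff=21.3488, prob=0.042451
UUDU: Ā=182.8885, payoff=28.6215, prob=0.103768
DDUU: Ā=127.3896, payoff=30.3760, prob=0.042451
UDUU: Ā=170.7861, payoff=40.7239, prob=0.103768
DUUU: Ā=160.8661, payoff=50.6439, prob=0.103768
UUUU: Ā=215.6666, payoff=67.8962, prob=0.253655
Price = Σ prob·payoff / R^4 = 34.401874 / 1.630474 = 21.0993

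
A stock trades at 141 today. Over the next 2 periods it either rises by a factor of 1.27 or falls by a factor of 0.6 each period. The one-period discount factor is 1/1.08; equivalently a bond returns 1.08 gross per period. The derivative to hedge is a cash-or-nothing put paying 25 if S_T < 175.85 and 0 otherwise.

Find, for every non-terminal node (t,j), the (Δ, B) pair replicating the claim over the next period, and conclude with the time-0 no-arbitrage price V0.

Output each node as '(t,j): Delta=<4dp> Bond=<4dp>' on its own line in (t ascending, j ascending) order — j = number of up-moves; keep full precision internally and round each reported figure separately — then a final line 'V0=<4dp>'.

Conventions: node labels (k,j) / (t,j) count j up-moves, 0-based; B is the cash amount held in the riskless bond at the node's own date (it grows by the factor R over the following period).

Arbitrage-free pricing uses the up-move probability p* = (R−d)/(u−d) = 0.7164, discounting each step at R = 1.08.
Payoffs at expiry: V(2,0)=25.0000, V(2,1)=25.0000, V(2,2)=0.0000
  t=1,j=0: stock 84.6000 → up 107.4420 (V=25.0000), down 50.7600 (V=25.0000). Price 23.1481; hedge Δ=0.0000, bond B=23.1481.
  t=1,j=1: stock 179.0700 → up 227.4189 (V=0.0000), down 107.4420 (V=25.0000). Price 6.5644; hedge Δ=-0.2084, bond B=43.8778.
  t=0,j=0: stock 141.0000 → up 179.0700 (V=6.5644), down 84.6000 (V=23.1481). Price 10.4326; hedge Δ=-0.1755, bond B=35.1845.
Check: Δ(0,0)·S0 + B(0,0) = 10.4326 = V0.

(0,0): Delta=-0.1755 Bond=35.1845
(1,0): Delta=0.0000 Bond=23.1481
(1,1): Delta=-0.2084 Bond=43.8778
V0=10.4326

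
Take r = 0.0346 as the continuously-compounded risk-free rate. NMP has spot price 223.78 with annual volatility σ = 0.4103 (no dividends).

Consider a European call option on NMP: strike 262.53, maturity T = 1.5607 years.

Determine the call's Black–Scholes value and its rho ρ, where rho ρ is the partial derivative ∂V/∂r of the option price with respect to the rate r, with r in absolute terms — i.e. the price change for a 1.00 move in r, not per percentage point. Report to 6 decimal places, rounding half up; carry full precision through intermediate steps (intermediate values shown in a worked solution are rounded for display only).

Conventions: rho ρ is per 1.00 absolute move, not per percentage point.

price = 36.302635
ρ = 124.943264

σ√T = 0.4103·√1.5607 = 0.512579
d₁ = (ln(S/K) + (r+σ²/2)T) / (σ√T) = (ln(223.78/262.53) + (0.0346+0.4103²/2)·1.5607) / 0.512579 = (-0.159702 + 0.185369) / 0.512579 = 0.050074
d₂ = d₁ − σ√T = 0.050074 − 0.512579 = -0.462505
e^{−rT} = 0.947432
N(d₁) = 0.519968,  N(d₂) = 0.321860
Call price V = S·N(d₁) − K·e^{−rT}·N(d₂) = 116.358548 − 80.055913 = 36.302635
ρ = K·T·e^{−rT}·N(d₂) = 124.943264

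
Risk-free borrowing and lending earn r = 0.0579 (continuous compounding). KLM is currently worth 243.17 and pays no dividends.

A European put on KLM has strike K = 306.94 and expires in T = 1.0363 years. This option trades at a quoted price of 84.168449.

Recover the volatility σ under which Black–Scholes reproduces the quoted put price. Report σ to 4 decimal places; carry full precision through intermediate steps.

sigma = 0.5485

At σ = 0.5485 the Black–Scholes value reproduces the quote:
σ√T = 0.5485·√1.0363 = 0.558367
d₁ = (ln(S/K) + (r+σ²/2)T) / (σ√T) = (ln(243.17/306.94) + (0.0579+0.5485²/2)·1.0363) / 0.558367 = (-0.232892 + 0.215888) / 0.558367 = -0.030452
d₂ = d₁ − σ√T = -0.030452 − 0.558367 = -0.588818
e^{−rT} = 0.941763
N(−d₁) = 0.512147,  N(−d₂) = 0.722008
V = K·e^{−rT}·N(−d₂) − S·N(−d₁) = 208.707123 − 124.538675 = 84.168449 (equal to the quote); since ∂V/∂σ > 0 for all σ, the implied volatility is unique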